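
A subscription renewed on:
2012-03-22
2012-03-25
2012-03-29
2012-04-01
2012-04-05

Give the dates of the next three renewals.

Every event lands on a Thursday or Sunday (gaps cycle 3, 4, 3, 4).
So the schedule is: every Thursday and Sunday.
Next Sunday: 2012-04-08.
Next Thursday: 2012-04-12.
Next Sunday: 2012-04-15.

2012-04-08, 2012-04-12, 2012-04-15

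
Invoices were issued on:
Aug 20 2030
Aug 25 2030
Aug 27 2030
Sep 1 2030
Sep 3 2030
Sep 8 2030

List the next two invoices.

The gap pattern 5, 2, 5, 2, 5 repeats every 2 events.
These are the Tuesdays and Sundays of each week.
The following Tuesday is Sep 10 2030.
Next Sunday: Sep 15 2030.

Sep 10 2030, Sep 15 2030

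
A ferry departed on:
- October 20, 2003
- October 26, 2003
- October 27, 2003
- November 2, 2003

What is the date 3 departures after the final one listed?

Gaps: 6, 1, 6 days — not constant, but cyclic with period 2.
The events fall on every Monday and Sunday.
The following Monday is November 3, 2003.
The following Sunday is November 9, 2003.
Next Monday: November 10, 2003.

November 10, 2003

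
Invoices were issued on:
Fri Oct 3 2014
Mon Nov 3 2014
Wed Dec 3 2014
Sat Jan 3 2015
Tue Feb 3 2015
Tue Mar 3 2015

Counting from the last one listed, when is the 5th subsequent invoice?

The day-of-month is always 3 (31, 30, 31, 31, 28 days between events).
So this recurs on the 3rd of each month.
April 2015: Fri Apr 3 2015.
May 2015: Sun May 3 2015.
June 2015: Wed Jun 3 2015.
July 2015: Fri Jul 3 2015.
Next: August 2015 → Mon Aug 3 2015.

Mon Aug 3 2015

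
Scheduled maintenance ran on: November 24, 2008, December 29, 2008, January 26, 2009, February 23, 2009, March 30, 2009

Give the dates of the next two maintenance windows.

April 27, 2009; May 25, 2009

Every date is a Monday; gaps 35, 28, 28, 35 days.
Each is the last Monday of its month (at least one falls on the 29th or later, ruling out '4th Monday').
Last Monday of April 2009: April 27, 2009.
Last Monday of May 2009: May 25, 2009.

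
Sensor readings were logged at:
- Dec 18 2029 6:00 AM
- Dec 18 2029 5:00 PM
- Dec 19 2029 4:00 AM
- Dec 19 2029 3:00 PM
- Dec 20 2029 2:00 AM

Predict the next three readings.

Dec 20 2029 1:00 PM, Dec 21 2029 12:00 AM, Dec 21 2029 11:00 AM

Gaps: 11, 11, 11, 11 hours — each event is 11 hours after the previous one.
Dec 20 2029 2:00 AM + 11 h = Dec 20 2029 1:00 PM.
Dec 20 2029 1:00 PM + 11 h = Dec 21 2029 12:00 AM.
Dec 21 2029 12:00 AM + 11 h = Dec 21 2029 11:00 AM.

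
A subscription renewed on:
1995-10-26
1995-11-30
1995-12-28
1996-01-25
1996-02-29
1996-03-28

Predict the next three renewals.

These are Thursdays with 35, 28, 28, 35, 28-day gaps.
Each is the final Thursday of its month — 1995-11-30 is past the 28th, so '4th Thursday' doesn't fit.
April 1996 ends with Thursday 1996-04-25.
Last Thursday of May 1996: 1996-05-30.
June 1996 ends with Thursday 1996-06-27.

1996-04-25, 1996-05-30, 1996-06-27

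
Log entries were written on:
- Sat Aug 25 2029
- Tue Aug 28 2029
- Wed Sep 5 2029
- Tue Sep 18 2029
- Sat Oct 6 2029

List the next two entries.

Intervals are 3, 8, 13, 18 days — an arithmetic progression with common difference 5.
Next gap: 23 days. Sat Oct 6 2029 + 23 days = Mon Oct 29 2029.
Next gap: 28 days. Mon Oct 29 2029 + 28 days = Mon Nov 26 2029.

Mon Oct 29 2029, Mon Nov 26 2029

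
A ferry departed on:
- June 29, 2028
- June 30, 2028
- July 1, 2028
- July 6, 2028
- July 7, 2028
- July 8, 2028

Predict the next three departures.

July 13, 2028; July 14, 2028; July 15, 2028

The gap pattern 1, 1, 5, 1, 1 repeats every 3 events.
These are the Thursdays, Fridays and Saturdays of each week.
The following Thursday is July 13, 2028.
Next Friday: July 14, 2028.
The following Saturday is July 15, 2028.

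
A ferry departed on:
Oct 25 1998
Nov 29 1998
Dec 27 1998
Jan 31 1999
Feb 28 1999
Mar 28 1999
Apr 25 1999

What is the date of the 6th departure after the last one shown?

All Sundays; the gaps (35, 28, 35, 28, 28, 28) vary with month length.
This is the last Sunday of each month.
May 1999 ends with Sunday May 30 1999.
June 1999 ends with Sunday Jun 27 1999.
July 1999 ends with Sunday Jul 25 1999.
August 1999 ends with Sunday Aug 29 1999.
Last Sunday of September 1999: Sep 26 1999.
Last Sunday of October 1999: Oct 31 1999.

Oct 31 1999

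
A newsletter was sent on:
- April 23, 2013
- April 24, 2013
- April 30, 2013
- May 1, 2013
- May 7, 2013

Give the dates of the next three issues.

Every event lands on a Tuesday or Wednesday (gaps cycle 1, 6, 1, 6).
So the schedule is: every Tuesday and Wednesday.
The following Wednesday is May 8, 2013.
Next Tuesday: May 14, 2013.
The following Wednesday is May 15, 2013.

May 8, 2013; May 14, 2013; May 15, 2013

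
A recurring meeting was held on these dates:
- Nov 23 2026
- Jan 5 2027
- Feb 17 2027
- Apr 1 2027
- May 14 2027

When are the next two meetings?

Jun 26 2027, Aug 8 2027

Gaps between consecutive events: 43, 43, 43, 43 days — a constant 43-day interval.
May 14 2027 + 43 days = Jun 26 2027.
Jun 26 2027 + 43 days = Aug 8 2027.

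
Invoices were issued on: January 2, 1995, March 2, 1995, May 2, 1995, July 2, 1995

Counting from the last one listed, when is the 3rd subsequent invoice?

Gaps: 59, 61, 61 days — not constant. Every event is on the 2nd of the month.
Pattern: the 2nd of every 2 months.
Next: September 1995 → September 2, 1995.
November 1995: November 2, 1995.
Next: January 1996 → January 2, 1996.

January 2, 1996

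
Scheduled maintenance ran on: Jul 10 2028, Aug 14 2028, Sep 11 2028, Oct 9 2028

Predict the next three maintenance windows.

Nov 13 2028, Dec 11 2028, Jan 8 2029

These are Mondays at 28- or 35-day spacing (35, 28, 28).
The pattern: 2nd Monday of the month.
2nd Monday of November 2028: Nov 13 2028.
2nd Monday of December 2028: Dec 11 2028.
January 2029 — 2nd Monday is Jan 8 2029.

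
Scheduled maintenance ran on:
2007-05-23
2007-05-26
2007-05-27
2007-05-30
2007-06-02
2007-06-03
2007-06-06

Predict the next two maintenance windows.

2007-06-09, 2007-06-10

Every event lands on a Wednesday or Saturday or Sunday (gaps cycle 3, 1, 3, 3, 1, 3).
So the schedule is: every Wednesday, Saturday and Sunday.
Next Saturday: 2007-06-09.
The following Sunday is 2007-06-10.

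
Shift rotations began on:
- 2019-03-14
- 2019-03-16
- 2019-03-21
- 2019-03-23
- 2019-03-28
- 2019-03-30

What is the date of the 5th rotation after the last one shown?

2019-04-18

Every event lands on a Thursday or Saturday (gaps cycle 2, 5, 2, 5, 2).
So the schedule is: every Thursday and Saturday.
Next Thursday: 2019-04-04.
The following Saturday is 2019-04-06.
Next Thursday: 2019-04-11.
Next Saturday: 2019-04-13.
The following Thursday is 2019-04-18.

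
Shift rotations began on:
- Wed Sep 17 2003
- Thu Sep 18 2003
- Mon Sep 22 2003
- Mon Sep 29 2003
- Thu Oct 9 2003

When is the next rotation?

Wed Oct 22 2003

Intervals are 1, 4, 7, 10 days — an arithmetic progression with common difference 3.
Next gap: 13 days. Thu Oct 9 2003 + 13 days = Wed Oct 22 2003.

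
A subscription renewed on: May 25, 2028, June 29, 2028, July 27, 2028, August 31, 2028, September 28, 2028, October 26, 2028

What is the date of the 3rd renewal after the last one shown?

These are Thursdays with 35, 28, 35, 28, 28-day gaps.
Each is the final Thursday of its month — June 29, 2028 is past the 28th, so '4th Thursday' doesn't fit.
Last Thursday of November 2028: November 30, 2028.
December 2028 ends with Thursday December 28, 2028.
Last Thursday of January 2029: January 25, 2029.

January 25, 2029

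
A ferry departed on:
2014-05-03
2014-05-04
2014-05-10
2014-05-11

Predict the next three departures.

The gap pattern 1, 6, 1 repeats every 2 events.
These are the Saturdays and Sundays of each week.
The following Saturday is 2014-05-17.
The following Sunday is 2014-05-18.
Next Saturday: 2014-05-24.

2014-05-17, 2014-05-18, 2014-05-24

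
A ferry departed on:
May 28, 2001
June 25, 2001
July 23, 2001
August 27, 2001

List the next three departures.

September 24, 2001; October 22, 2001; November 26, 2001

All dates are Mondays, 28, 28, 35 days apart.
Specifically, the 4th Monday of each month.
September 2001 — 4th Monday is September 24, 2001.
4th Monday of October 2001: October 22, 2001.
November 2001 — 4th Monday is November 26, 2001.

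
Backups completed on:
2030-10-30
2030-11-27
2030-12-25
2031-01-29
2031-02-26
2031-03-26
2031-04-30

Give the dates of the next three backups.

2031-05-28, 2031-06-25, 2031-07-30

These are Wednesdays with 28, 28, 35, 28, 28, 35-day gaps.
Each is the final Wednesday of its month — 2030-10-30 is past the 28th, so '4th Wednesday' doesn't fit.
May 2031 ends with Wednesday 2031-05-28.
Last Wednesday of June 2031: 2031-06-25.
July 2031 ends with Wednesday 2031-07-30.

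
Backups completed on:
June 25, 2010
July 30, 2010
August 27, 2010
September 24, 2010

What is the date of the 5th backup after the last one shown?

February 25, 2011

Every date is a Friday; gaps 35, 28, 28 days.
Each is the last Friday of its month (at least one falls on the 29th or later, ruling out '4th Friday').
October 2010 ends with Friday October 29, 2010.
November 2010 ends with Friday November 26, 2010.
December 2010 ends with Friday December 31, 2010.
Last Friday of January 2011: January 28, 2011.
February 2011 ends with Friday February 25, 2011.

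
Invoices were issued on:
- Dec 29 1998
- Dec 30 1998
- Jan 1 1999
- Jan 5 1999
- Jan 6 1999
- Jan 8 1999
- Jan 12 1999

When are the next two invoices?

Every event lands on a Tuesday or Wednesday or Friday (gaps cycle 1, 2, 4, 1, 2, 4).
So the schedule is: every Tuesday, Wednesday and Friday.
Next Wednesday: Jan 13 1999.
The following Friday is Jan 15 1999.

Jan 13 1999, Jan 15 1999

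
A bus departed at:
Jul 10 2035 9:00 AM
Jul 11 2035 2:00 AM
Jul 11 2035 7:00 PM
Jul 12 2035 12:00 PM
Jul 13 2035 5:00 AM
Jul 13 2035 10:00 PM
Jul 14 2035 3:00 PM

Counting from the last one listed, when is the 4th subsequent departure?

Gaps: 17, 17, 17, 17, 17, 17 hours — each event is 17 hours after the previous one.
Jul 14 2035 3:00 PM + 17 h = Jul 15 2035 8:00 AM.
Jul 15 2035 8:00 AM + 17 h = Jul 16 2035 1:00 AM.
Jul 16 2035 1:00 AM + 17 h = Jul 16 2035 6:00 PM.
Jul 16 2035 6:00 PM + 17 h = Jul 17 2035 11:00 AM.

Jul 17 2035 11:00 AM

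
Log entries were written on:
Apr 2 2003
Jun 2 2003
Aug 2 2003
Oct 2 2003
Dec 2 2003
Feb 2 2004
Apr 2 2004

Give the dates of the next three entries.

Jun 2 2004, Aug 2 2004, Oct 2 2004

The day-of-month is always 2 (61, 61, 61, 61, 62, 60 days between events).
So this recurs on the 2nd of every 2 months.
June 2004: Jun 2 2004.
Next: August 2004 → Aug 2 2004.
October 2004: Oct 2 2004.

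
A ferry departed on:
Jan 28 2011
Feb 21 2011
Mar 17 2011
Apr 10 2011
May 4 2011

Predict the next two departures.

Every event comes 24 days after the last (24, 24, 24, 24).
May 4 2011 + 24 days = May 28 2011.
May 28 2011 + 24 days = Jun 21 2011.

May 28 2011, Jun 21 2011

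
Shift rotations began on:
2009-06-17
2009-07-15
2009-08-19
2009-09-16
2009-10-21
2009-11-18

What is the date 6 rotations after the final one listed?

Gaps: 28, 35, 28, 35, 28 days — a mix of 28 and 35. Every date is a Wednesday.
Each is the 3rd Wednesday of its month.
December 2009 — 3rd Wednesday is 2009-12-16.
3rd Wednesday of January 2010: 2010-01-20.
3rd Wednesday of February 2010: 2010-02-17.
March 2010 — 3rd Wednesday is 2010-03-17.
3rd Wednesday of April 2010: 2010-04-21.
3rd Wednesday of May 2010: 2010-05-19.

2010-05-19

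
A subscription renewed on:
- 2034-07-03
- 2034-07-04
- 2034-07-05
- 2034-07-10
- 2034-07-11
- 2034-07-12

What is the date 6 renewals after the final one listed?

The gap pattern 1, 1, 5, 1, 1 repeats every 3 events.
These are the Mondays, Tuesdays and Wednesdays of each week.
The following Monday is 2034-07-17.
The following Tuesday is 2034-07-18.
Next Wednesday: 2034-07-19.
The following Monday is 2034-07-24.
The following Tuesday is 2034-07-25.
Next Wednesday: 2034-07-26.

2034-07-26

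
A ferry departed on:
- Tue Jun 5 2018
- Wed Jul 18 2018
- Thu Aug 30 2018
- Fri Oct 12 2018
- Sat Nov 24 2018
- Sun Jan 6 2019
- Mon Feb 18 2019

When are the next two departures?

Every event comes 43 days after the last (43, 43, 43, 43, 43, 43).
Mon Feb 18 2019 + 43 days = Tue Apr 2 2019.
Tue Apr 2 2019 + 43 days = Wed May 15 2019.

Tue Apr 2 2019, Wed May 15 2019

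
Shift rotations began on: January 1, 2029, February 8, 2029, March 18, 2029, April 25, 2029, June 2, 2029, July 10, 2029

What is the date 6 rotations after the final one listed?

February 23, 2030

Every event comes 38 days after the last (38, 38, 38, 38, 38).
July 10, 2029 + 38 days = August 17, 2029.
August 17, 2029 + 38 days = September 24, 2029.
September 24, 2029 + 38 days = November 1, 2029.
November 1, 2029 + 38 days = December 9, 2029.
December 9, 2029 + 38 days = January 16, 2030.
January 16, 2030 + 38 days = February 23, 2030.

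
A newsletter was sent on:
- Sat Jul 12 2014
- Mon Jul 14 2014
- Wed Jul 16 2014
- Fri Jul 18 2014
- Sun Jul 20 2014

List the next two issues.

Every event comes 2 days after the last (2, 2, 2, 2).
Sun Jul 20 2014 + 2 days = Tue Jul 22 2014.
Tue Jul 22 2014 + 2 days = Thu Jul 24 2014.

Tue Jul 22 2014, Thu Jul 24 2014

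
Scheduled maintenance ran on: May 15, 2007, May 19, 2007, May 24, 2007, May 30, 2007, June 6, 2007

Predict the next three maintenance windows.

Gaps: 4, 5, 6, 7 days — each gap is 1 larger than the previous one.
Next gap: 8 days. June 6, 2007 + 8 days = June 14, 2007.
Next gap: 9 days. June 14, 2007 + 9 days = June 23, 2007.
Next gap: 10 days. June 23, 2007 + 10 days = July 3, 2007.

June 14, 2007; June 23, 2007; July 3, 2007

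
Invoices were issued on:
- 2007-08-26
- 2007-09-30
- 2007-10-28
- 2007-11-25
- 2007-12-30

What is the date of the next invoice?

These are Sundays with 35, 28, 28, 35-day gaps.
Each is the final Sunday of its month — 2007-09-30 is past the 28th, so '4th Sunday' doesn't fit.
Last Sunday of January 2008: 2008-01-27.

2008-01-27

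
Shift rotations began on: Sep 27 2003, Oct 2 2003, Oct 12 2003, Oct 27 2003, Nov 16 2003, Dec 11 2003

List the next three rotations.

Jan 10 2004, Feb 14 2004, Mar 25 2004

The spacing grows by 5 each time: 5, 10, 15, 20, 25 days.
Next gap: 30 days. Dec 11 2003 + 30 days = Jan 10 2004.
Next gap: 35 days. Jan 10 2004 + 35 days = Feb 14 2004.
Next gap: 40 days. Feb 14 2004 + 40 days = Mar 25 2004.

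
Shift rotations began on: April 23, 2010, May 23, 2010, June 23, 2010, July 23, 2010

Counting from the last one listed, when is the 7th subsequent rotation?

Each date is the 23rd; the gaps (30, 31, 30) track the month lengths.
The rule is the 23rd of each month.
August 2010: August 23, 2010.
Next: September 2010 → September 23, 2010.
October 2010: October 23, 2010.
November 2010: November 23, 2010.
Next: December 2010 → December 23, 2010.
Next: January 2011 → January 23, 2011.
Next: February 2011 → February 23, 2011.

February 23, 2011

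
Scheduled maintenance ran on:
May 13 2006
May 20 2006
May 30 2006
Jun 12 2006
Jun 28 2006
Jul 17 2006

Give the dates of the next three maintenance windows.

The spacing grows by 3 each time: 7, 10, 13, 16, 19 days.
Next gap: 22 days. Jul 17 2006 + 22 days = Aug 8 2006.
Next gap: 25 days. Aug 8 2006 + 25 days = Sep 2 2006.
Next gap: 28 days. Sep 2 2006 + 28 days = Sep 30 2006.

Aug 8 2006, Sep 2 2006, Sep 30 2006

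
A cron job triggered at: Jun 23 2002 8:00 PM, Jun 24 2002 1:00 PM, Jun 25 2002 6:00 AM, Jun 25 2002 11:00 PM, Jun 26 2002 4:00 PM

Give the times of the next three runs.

Jun 27 2002 9:00 AM, Jun 28 2002 2:00 AM, Jun 28 2002 7:00 PM

Spacing: 17, 17, 17, 17 h — constant 17 h.
Jun 26 2002 4:00 PM + 17 h = Jun 27 2002 9:00 AM.
Jun 27 2002 9:00 AM + 17 h = Jun 28 2002 2:00 AM.
Jun 28 2002 2:00 AM + 17 h = Jun 28 2002 7:00 PM.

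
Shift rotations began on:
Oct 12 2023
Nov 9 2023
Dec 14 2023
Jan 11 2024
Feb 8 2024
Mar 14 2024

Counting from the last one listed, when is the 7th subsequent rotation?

Gaps: 28, 35, 28, 28, 35 days — a mix of 28 and 35. Every date is a Thursday.
Each is the 2nd Thursday of its month.
April 2024 — 2nd Thursday is Apr 11 2024.
May 2024 — 2nd Thursday is May 9 2024.
2nd Thursday of June 2024: Jun 13 2024.
July 2024 — 2nd Thursday is Jul 11 2024.
2nd Thursday of August 2024: Aug 8 2024.
September 2024 — 2nd Thursday is Sep 12 2024.
2nd Thursday of October 2024: Oct 10 2024.

Oct 10 2024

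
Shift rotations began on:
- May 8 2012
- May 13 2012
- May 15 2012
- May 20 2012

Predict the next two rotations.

May 22 2012, May 27 2012

Gaps: 5, 2, 5 days — not constant, but cyclic with period 2.
The events fall on every Tuesday and Sunday.
Next Tuesday: May 22 2012.
Next Sunday: May 27 2012.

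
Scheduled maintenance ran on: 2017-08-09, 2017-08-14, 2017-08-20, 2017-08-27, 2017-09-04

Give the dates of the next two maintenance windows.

2017-09-13, 2017-09-23

Intervals are 5, 6, 7, 8 days — an arithmetic progression with common difference 1.
Next gap: 9 days. 2017-09-04 + 9 days = 2017-09-13.
Next gap: 10 days. 2017-09-13 + 10 days = 2017-09-23.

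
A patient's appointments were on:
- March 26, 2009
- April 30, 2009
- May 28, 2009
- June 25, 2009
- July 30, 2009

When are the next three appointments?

All Thursdays; the gaps (35, 28, 28, 35) vary with month length.
This is the last Thursday of each month.
August 2009 ends with Thursday August 27, 2009.
September 2009 ends with Thursday September 24, 2009.
October 2009 ends with Thursday October 29, 2009.

August 27, 2009; September 24, 2009; October 29, 2009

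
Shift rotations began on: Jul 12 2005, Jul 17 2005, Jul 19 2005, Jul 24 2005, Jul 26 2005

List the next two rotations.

Jul 31 2005, Aug 2 2005

The gap pattern 5, 2, 5, 2 repeats every 2 events.
These are the Tuesdays and Sundays of each week.
Next Sunday: Jul 31 2005.
Next Tuesday: Aug 2 2005.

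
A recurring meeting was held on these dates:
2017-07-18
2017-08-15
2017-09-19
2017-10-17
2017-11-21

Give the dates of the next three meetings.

2017-12-19, 2018-01-16, 2018-02-20

All dates are Tuesdays, 28, 35, 28, 35 days apart.
Specifically, the 3rd Tuesday of each month.
3rd Tuesday of December 2017: 2017-12-19.
January 2018 — 3rd Tuesday is 2018-01-16.
February 2018 — 3rd Tuesday is 2018-02-20.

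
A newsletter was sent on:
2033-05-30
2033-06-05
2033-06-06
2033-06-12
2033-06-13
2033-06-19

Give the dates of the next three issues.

Gaps: 6, 1, 6, 1, 6 days — not constant, but cyclic with period 2.
The events fall on every Monday and Sunday.
Next Monday: 2033-06-20.
The following Sunday is 2033-06-26.
Next Monday: 2033-06-27.

2033-06-20, 2033-06-26, 2033-06-27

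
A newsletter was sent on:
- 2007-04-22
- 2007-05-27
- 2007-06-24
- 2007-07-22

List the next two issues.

All dates are Sundays, 35, 28, 28 days apart.
Specifically, the 4th Sunday of each month.
4th Sunday of August 2007: 2007-08-26.
September 2007 — 4th Sunday is 2007-09-23.

2007-08-26, 2007-09-23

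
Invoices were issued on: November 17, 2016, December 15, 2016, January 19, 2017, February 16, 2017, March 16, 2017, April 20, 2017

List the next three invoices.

May 18, 2017; June 15, 2017; July 20, 2017

All dates are Thursdays, 28, 35, 28, 28, 35 days apart.
Specifically, the 3rd Thursday of each month.
3rd Thursday of May 2017: May 18, 2017.
3rd Thursday of June 2017: June 15, 2017.
3rd Thursday of July 2017: July 20, 2017.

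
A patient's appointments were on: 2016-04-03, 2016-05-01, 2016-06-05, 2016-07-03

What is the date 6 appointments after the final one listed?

These are Sundays at 28- or 35-day spacing (28, 35, 28).
The pattern: 1st Sunday of the month.
August 2016 — 1st Sunday is 2016-08-07.
September 2016 — 1st Sunday is 2016-09-04.
1st Sunday of October 2016: 2016-10-02.
1st Sunday of November 2016: 2016-11-06.
December 2016 — 1st Sunday is 2016-12-04.
January 2017 — 1st Sunday is 2017-01-01.

2017-01-01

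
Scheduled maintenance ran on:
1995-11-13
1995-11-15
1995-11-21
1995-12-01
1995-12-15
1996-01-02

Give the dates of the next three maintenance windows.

Intervals are 2, 6, 10, 14, 18 days — an arithmetic progression with common difference 4.
Next gap: 22 days. 1996-01-02 + 22 days = 1996-01-24.
Next gap: 26 days. 1996-01-24 + 26 days = 1996-02-19.
Next gap: 30 days. 1996-02-19 + 30 days = 1996-03-20.

1996-01-24, 1996-02-19, 1996-03-20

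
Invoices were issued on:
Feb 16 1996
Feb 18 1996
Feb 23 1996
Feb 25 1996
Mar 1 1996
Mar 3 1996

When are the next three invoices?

Gaps: 2, 5, 2, 5, 2 days — not constant, but cyclic with period 2.
The events fall on every Friday and Sunday.
Next Friday: Mar 8 1996.
The following Sunday is Mar 10 1996.
Next Friday: Mar 15 1996.

Mar 8 1996, Mar 10 1996, Mar 15 1996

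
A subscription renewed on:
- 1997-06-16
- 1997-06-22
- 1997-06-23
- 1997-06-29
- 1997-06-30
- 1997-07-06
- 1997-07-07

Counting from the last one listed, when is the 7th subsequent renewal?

1997-08-03

Every event lands on a Monday or Sunday (gaps cycle 6, 1, 6, 1, 6, 1).
So the schedule is: every Monday and Sunday.
Next Sunday: 1997-07-13.
The following Monday is 1997-07-14.
Next Sunday: 1997-07-20.
Next Monday: 1997-07-21.
Next Sunday: 1997-07-27.
The following Monday is 1997-07-28.
The following Sunday is 1997-08-03.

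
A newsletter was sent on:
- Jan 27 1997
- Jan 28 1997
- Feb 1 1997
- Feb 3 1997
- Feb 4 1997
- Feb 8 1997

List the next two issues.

Every event lands on a Monday or Tuesday or Saturday (gaps cycle 1, 4, 2, 1, 4).
So the schedule is: every Monday, Tuesday and Saturday.
Next Monday: Feb 10 1997.
The following Tuesday is Feb 11 1997.

Feb 10 1997, Feb 11 1997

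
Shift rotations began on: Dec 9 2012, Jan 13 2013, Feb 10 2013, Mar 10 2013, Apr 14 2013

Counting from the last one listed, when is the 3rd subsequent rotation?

Gaps: 35, 28, 28, 35 days — a mix of 28 and 35. Every date is a Sunday.
Each is the 2nd Sunday of its month.
May 2013 — 2nd Sunday is May 12 2013.
2nd Sunday of June 2013: Jun 9 2013.
July 2013 — 2nd Sunday is Jul 14 2013.

Jul 14 2013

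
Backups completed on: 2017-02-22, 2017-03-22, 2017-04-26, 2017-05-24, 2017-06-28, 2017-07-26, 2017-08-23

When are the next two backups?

Gaps: 28, 35, 28, 35, 28, 28 days — a mix of 28 and 35. Every date is a Wednesday.
Each is the 4th Wednesday of its month.
September 2017 — 4th Wednesday is 2017-09-27.
October 2017 — 4th Wednesday is 2017-10-25.

2017-09-27, 2017-10-25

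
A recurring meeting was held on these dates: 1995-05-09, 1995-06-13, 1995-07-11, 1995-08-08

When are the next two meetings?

1995-09-12, 1995-10-10

Gaps: 35, 28, 28 days — a mix of 28 and 35. Every date is a Tuesday.
Each is the 2nd Tuesday of its month.
2nd Tuesday of September 1995: 1995-09-12.
October 1995 — 2nd Tuesday is 1995-10-10.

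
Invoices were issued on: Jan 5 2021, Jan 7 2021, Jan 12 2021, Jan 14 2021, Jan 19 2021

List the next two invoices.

Every event lands on a Tuesday or Thursday (gaps cycle 2, 5, 2, 5).
So the schedule is: every Tuesday and Thursday.
Next Thursday: Jan 21 2021.
The following Tuesday is Jan 26 2021.

Jan 21 2021, Jan 26 2021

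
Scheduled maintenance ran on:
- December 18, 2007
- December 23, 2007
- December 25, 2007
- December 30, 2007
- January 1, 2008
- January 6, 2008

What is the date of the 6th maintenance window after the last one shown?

January 27, 2008

The gap pattern 5, 2, 5, 2, 5 repeats every 2 events.
These are the Tuesdays and Sundays of each week.
Next Tuesday: January 8, 2008.
The following Sunday is January 13, 2008.
The following Tuesday is January 15, 2008.
The following Sunday is January 20, 2008.
Next Tuesday: January 22, 2008.
Next Sunday: January 27, 2008.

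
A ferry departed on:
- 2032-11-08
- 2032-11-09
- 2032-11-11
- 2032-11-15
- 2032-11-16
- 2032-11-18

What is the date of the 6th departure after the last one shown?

2032-12-02

The gap pattern 1, 2, 4, 1, 2 repeats every 3 events.
These are the Mondays, Tuesdays and Thursdays of each week.
Next Monday: 2032-11-22.
Next Tuesday: 2032-11-23.
The following Thursday is 2032-11-25.
Next Monday: 2032-11-29.
Next Tuesday: 2032-11-30.
The following Thursday is 2032-12-02.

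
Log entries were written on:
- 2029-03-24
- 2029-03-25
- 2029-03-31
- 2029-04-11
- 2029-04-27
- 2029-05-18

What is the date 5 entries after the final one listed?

2029-11-14

The spacing grows by 5 each time: 1, 6, 11, 16, 21 days.
Next gap: 26 days. 2029-05-18 + 26 days = 2029-06-13.
Next gap: 31 days. 2029-06-13 + 31 days = 2029-07-14.
Next gap: 36 days. 2029-07-14 + 36 days = 2029-08-19.
Next gap: 41 days. 2029-08-19 + 41 days = 2029-09-29.
Next gap: 46 days. 2029-09-29 + 46 days = 2029-11-14.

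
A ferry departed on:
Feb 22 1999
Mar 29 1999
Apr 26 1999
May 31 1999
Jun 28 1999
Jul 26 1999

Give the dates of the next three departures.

Aug 30 1999, Sep 27 1999, Oct 25 1999

Every date is a Monday; gaps 35, 28, 35, 28, 28 days.
Each is the last Monday of its month (at least one falls on the 29th or later, ruling out '4th Monday').
August 1999 ends with Monday Aug 30 1999.
September 1999 ends with Monday Sep 27 1999.
Last Monday of October 1999: Oct 25 1999.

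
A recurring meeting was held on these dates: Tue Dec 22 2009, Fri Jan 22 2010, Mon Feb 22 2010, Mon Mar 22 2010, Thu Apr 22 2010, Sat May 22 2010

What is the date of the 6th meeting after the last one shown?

Mon Nov 22 2010

The day-of-month is always 22 (31, 31, 28, 31, 30 days between events).
So this recurs on the 22nd of each month.
Next: June 2010 → Tue Jun 22 2010.
Next: July 2010 → Thu Jul 22 2010.
August 2010: Sun Aug 22 2010.
September 2010: Wed Sep 22 2010.
October 2010: Fri Oct 22 2010.
November 2010: Mon Nov 22 2010.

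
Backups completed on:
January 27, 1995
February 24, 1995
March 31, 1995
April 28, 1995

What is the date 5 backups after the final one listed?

September 29, 1995

Every date is a Friday; gaps 28, 35, 28 days.
Each is the last Friday of its month (at least one falls on the 29th or later, ruling out '4th Friday').
May 1995 ends with Friday May 26, 1995.
Last Friday of June 1995: June 30, 1995.
July 1995 ends with Friday July 28, 1995.
August 1995 ends with Friday August 25, 1995.
Last Friday of September 1995: September 29, 1995.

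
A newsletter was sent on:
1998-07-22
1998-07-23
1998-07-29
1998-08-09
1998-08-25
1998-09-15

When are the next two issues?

Gaps: 1, 6, 11, 16, 21 days — each gap is 5 larger than the previous one.
Next gap: 26 days. 1998-09-15 + 26 days = 1998-10-11.
Next gap: 31 days. 1998-10-11 + 31 days = 1998-11-11.

1998-10-11, 1998-11-11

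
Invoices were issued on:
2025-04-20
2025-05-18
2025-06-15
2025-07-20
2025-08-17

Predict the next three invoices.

Gaps: 28, 28, 35, 28 days — a mix of 28 and 35. Every date is a Sunday.
Each is the 3rd Sunday of its month.
September 2025 — 3rd Sunday is 2025-09-21.
October 2025 — 3rd Sunday is 2025-10-19.
November 2025 — 3rd Sunday is 2025-11-16.

2025-09-21, 2025-10-19, 2025-11-16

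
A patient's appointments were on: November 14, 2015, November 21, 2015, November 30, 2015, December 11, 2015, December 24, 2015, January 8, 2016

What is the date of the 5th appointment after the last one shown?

Intervals are 7, 9, 11, 13, 15 days — an arithmetic progression with common difference 2.
Next gap: 17 days. January 8, 2016 + 17 days = January 25, 2016.
Next gap: 19 days. January 25, 2016 + 19 days = February 13, 2016.
Next gap: 21 days. February 13, 2016 + 21 days = March 5, 2016.
Next gap: 23 days. March 5, 2016 + 23 days = March 28, 2016.
Next gap: 25 days. March 28, 2016 + 25 days = April 22, 2016.

April 22, 2016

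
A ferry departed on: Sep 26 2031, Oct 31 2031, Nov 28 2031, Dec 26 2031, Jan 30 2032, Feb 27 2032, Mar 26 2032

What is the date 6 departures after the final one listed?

Sep 24 2032

Every date is a Friday; gaps 35, 28, 28, 35, 28, 28 days.
Each is the last Friday of its month (at least one falls on the 29th or later, ruling out '4th Friday').
April 2032 ends with Friday Apr 30 2032.
Last Friday of May 2032: May 28 2032.
Last Friday of June 2032: Jun 25 2032.
Last Friday of July 2032: Jul 30 2032.
Last Friday of August 2032: Aug 27 2032.
September 2032 ends with Friday Sep 24 2032.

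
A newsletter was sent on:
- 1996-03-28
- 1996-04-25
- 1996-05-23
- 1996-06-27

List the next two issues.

1996-07-25, 1996-08-22

These are Thursdays at 28- or 35-day spacing (28, 28, 35).
The pattern: 4th Thursday of the month.
July 1996 — 4th Thursday is 1996-07-25.
August 1996 — 4th Thursday is 1996-08-22.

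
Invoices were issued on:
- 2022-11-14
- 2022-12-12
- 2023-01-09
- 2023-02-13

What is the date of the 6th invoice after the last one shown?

These are Mondays at 28- or 35-day spacing (28, 28, 35).
The pattern: 2nd Monday of the month.
2nd Monday of March 2023: 2023-03-13.
2nd Monday of April 2023: 2023-04-10.
2nd Monday of May 2023: 2023-05-08.
June 2023 — 2nd Monday is 2023-06-12.
2nd Monday of July 2023: 2023-07-10.
2nd Monday of August 2023: 2023-08-14.

2023-08-14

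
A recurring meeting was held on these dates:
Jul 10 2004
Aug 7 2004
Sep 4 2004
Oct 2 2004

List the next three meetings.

Oct 30 2004, Nov 27 2004, Dec 25 2004

Gaps between consecutive events: 28, 28, 28 days — a constant 28-day interval.
Oct 2 2004 + 28 days = Oct 30 2004.
Oct 30 2004 + 28 days = Nov 27 2004.
Nov 27 2004 + 28 days = Dec 25 2004.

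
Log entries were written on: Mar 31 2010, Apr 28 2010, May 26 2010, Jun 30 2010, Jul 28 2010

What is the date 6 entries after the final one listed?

Jan 26 2011

These are Wednesdays with 28, 28, 35, 28-day gaps.
Each is the final Wednesday of its month — Mar 31 2010 is past the 28th, so '4th Wednesday' doesn't fit.
August 2010 ends with Wednesday Aug 25 2010.
Last Wednesday of September 2010: Sep 29 2010.
October 2010 ends with Wednesday Oct 27 2010.
Last Wednesday of November 2010: Nov 24 2010.
December 2010 ends with Wednesday Dec 29 2010.
January 2011 ends with Wednesday Jan 26 2011.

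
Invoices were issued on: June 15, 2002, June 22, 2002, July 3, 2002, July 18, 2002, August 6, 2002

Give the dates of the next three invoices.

August 29, 2002; September 25, 2002; October 26, 2002

Gaps: 7, 11, 15, 19 days — each gap is 4 larger than the previous one.
Next gap: 23 days. August 6, 2002 + 23 days = August 29, 2002.
Next gap: 27 days. August 29, 2002 + 27 days = September 25, 2002.
Next gap: 31 days. September 25, 2002 + 31 days = October 26, 2002.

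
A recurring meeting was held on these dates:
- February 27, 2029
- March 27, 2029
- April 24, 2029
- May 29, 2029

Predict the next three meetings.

These are Tuesdays with 28, 28, 35-day gaps.
Each is the final Tuesday of its month — May 29, 2029 is past the 28th, so '4th Tuesday' doesn't fit.
June 2029 ends with Tuesday June 26, 2029.
July 2029 ends with Tuesday July 31, 2029.
August 2029 ends with Tuesday August 28, 2029.

June 26, 2029; July 31, 2029; August 28, 2029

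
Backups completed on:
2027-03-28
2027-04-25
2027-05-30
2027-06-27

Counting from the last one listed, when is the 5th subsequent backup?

2027-11-28

These are Sundays with 28, 35, 28-day gaps.
Each is the final Sunday of its month — 2027-05-30 is past the 28th, so '4th Sunday' doesn't fit.
Last Sunday of July 2027: 2027-07-25.
August 2027 ends with Sunday 2027-08-29.
Last Sunday of September 2027: 2027-09-26.
Last Sunday of October 2027: 2027-10-31.
Last Sunday of November 2027: 2027-11-28.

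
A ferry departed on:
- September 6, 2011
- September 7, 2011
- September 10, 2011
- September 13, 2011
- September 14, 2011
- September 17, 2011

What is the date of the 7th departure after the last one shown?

The gap pattern 1, 3, 3, 1, 3 repeats every 3 events.
These are the Tuesdays, Wednesdays and Saturdays of each week.
The following Tuesday is September 20, 2011.
Next Wednesday: September 21, 2011.
Next Saturday: September 24, 2011.
Next Tuesday: September 27, 2011.
The following Wednesday is September 28, 2011.
The following Saturday is October 1, 2011.
Next Tuesday: October 4, 2011.

October 4, 2011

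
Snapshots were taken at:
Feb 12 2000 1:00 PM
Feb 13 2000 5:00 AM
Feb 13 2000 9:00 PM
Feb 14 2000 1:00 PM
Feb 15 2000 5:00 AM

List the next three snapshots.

Feb 15 2000 9:00 PM, Feb 16 2000 1:00 PM, Feb 17 2000 5:00 AM

Spacing: 16, 16, 16, 16 h — constant 16 h.
Feb 15 2000 5:00 AM + 16 h = Feb 15 2000 9:00 PM.
Feb 15 2000 9:00 PM + 16 h = Feb 16 2000 1:00 PM.
Feb 16 2000 1:00 PM + 16 h = Feb 17 2000 5:00 AM.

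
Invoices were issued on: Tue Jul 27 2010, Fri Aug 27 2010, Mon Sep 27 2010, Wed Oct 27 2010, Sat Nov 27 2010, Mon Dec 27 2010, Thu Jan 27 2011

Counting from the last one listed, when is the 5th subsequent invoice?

The day-of-month is always 27 (31, 31, 30, 31, 30, 31 days between events).
So this recurs on the 27th of each month.
February 2011: Sun Feb 27 2011.
March 2011: Sun Mar 27 2011.
Next: April 2011 → Wed Apr 27 2011.
Next: May 2011 → Fri May 27 2011.
Next: June 2011 → Mon Jun 27 2011.

Mon Jun 27 2011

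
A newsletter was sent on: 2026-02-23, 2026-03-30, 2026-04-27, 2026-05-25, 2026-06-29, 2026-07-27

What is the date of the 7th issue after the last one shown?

All Mondays; the gaps (35, 28, 28, 35, 28) vary with month length.
This is the last Monday of each month.
August 2026 ends with Monday 2026-08-31.
September 2026 ends with Monday 2026-09-28.
October 2026 ends with Monday 2026-10-26.
November 2026 ends with Monday 2026-11-30.
December 2026 ends with Monday 2026-12-28.
Last Monday of January 2027: 2027-01-25.
February 2027 ends with Monday 2027-02-22.

2027-02-22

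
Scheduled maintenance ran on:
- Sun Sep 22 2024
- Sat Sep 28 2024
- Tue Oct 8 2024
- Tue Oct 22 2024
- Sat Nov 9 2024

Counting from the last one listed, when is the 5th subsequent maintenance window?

Tue Apr 8 2025

The spacing grows by 4 each time: 6, 10, 14, 18 days.
Next gap: 22 days. Sat Nov 9 2024 + 22 days = Sun Dec 1 2024.
Next gap: 26 days. Sun Dec 1 2024 + 26 days = Fri Dec 27 2024.
Next gap: 30 days. Fri Dec 27 2024 + 30 days = Sun Jan 26 2025.
Next gap: 34 days. Sun Jan 26 2025 + 34 days = Sat Mar 1 2025.
Next gap: 38 days. Sat Mar 1 2025 + 38 days = Tue Apr 8 2025.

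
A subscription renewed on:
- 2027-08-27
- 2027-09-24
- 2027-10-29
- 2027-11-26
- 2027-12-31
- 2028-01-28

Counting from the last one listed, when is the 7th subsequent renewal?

2028-08-25

These are Fridays with 28, 35, 28, 35, 28-day gaps.
Each is the final Friday of its month — 2027-10-29 is past the 28th, so '4th Friday' doesn't fit.
February 2028 ends with Friday 2028-02-25.
March 2028 ends with Friday 2028-03-31.
April 2028 ends with Friday 2028-04-28.
May 2028 ends with Friday 2028-05-26.
June 2028 ends with Friday 2028-06-30.
July 2028 ends with Friday 2028-07-28.
Last Friday of August 2028: 2028-08-25.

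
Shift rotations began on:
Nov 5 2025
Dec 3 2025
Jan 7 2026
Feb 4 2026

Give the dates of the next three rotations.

All dates are Wednesdays, 28, 35, 28 days apart.
Specifically, the 1st Wednesday of each month.
March 2026 — 1st Wednesday is Mar 4 2026.
April 2026 — 1st Wednesday is Apr 1 2026.
1st Wednesday of May 2026: May 6 2026.

Mar 4 2026, Apr 1 2026, May 6 2026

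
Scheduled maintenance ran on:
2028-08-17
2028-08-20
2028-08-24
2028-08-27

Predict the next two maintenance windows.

2028-08-31, 2028-09-03

The gap pattern 3, 4, 3 repeats every 2 events.
These are the Thursdays and Sundays of each week.
Next Thursday: 2028-08-31.
The following Sunday is 2028-09-03.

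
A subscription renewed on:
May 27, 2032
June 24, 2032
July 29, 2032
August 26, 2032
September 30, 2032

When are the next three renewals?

Every date is a Thursday; gaps 28, 35, 28, 35 days.
Each is the last Thursday of its month (at least one falls on the 29th or later, ruling out '4th Thursday').
October 2032 ends with Thursday October 28, 2032.
November 2032 ends with Thursday November 25, 2032.
Last Thursday of December 2032: December 30, 2032.

October 28, 2032; November 25, 2032; December 30, 2032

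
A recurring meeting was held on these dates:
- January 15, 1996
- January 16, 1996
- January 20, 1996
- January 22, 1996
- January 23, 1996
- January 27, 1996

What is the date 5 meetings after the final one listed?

The gap pattern 1, 4, 2, 1, 4 repeats every 3 events.
These are the Mondays, Tuesdays and Saturdays of each week.
The following Monday is January 29, 1996.
The following Tuesday is January 30, 1996.
The following Saturday is February 3, 1996.
The following Monday is February 5, 1996.
The following Tuesday is February 6, 1996.

February 6, 1996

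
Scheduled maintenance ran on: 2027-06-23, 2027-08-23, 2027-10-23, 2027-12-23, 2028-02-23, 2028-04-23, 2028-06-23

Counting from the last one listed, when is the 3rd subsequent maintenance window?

2028-12-23

Each date is the 23rd; the gaps (61, 61, 61, 62, 60, 61) track the month lengths.
The rule is the 23rd of every 2 months.
August 2028: 2028-08-23.
Next: October 2028 → 2028-10-23.
December 2028: 2028-12-23.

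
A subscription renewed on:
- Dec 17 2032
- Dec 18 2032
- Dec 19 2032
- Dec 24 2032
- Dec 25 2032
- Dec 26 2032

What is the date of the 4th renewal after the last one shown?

Every event lands on a Friday or Saturday or Sunday (gaps cycle 1, 1, 5, 1, 1).
So the schedule is: every Friday, Saturday and Sunday.
The following Friday is Dec 31 2032.
The following Saturday is Jan 1 2033.
The following Sunday is Jan 2 2033.
Next Friday: Jan 7 2033.

Jan 7 2033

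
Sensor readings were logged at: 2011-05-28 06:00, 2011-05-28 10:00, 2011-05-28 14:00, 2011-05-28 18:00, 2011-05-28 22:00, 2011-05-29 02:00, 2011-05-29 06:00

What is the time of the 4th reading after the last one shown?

2011-05-29 22:00

Spacing: 4, 4, 4, 4, 4, 4 h — constant 4 h.
2011-05-29 06:00 + 4 h = 2011-05-29 10:00.
2011-05-29 10:00 + 4 h = 2011-05-29 14:00.
2011-05-29 14:00 + 4 h = 2011-05-29 18:00.
2011-05-29 18:00 + 4 h = 2011-05-29 22:00.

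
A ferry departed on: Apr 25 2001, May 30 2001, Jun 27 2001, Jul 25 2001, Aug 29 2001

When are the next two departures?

Sep 26 2001, Oct 31 2001

These are Wednesdays with 35, 28, 28, 35-day gaps.
Each is the final Wednesday of its month — May 30 2001 is past the 28th, so '4th Wednesday' doesn't fit.
Last Wednesday of September 2001: Sep 26 2001.
October 2001 ends with Wednesday Oct 31 2001.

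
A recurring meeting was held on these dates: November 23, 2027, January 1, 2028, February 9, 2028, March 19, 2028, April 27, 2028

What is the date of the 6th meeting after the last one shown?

December 17, 2028

Every event comes 39 days after the last (39, 39, 39, 39).
April 27, 2028 + 39 days = June 5, 2028.
June 5, 2028 + 39 days = July 14, 2028.
July 14, 2028 + 39 days = August 22, 2028.
August 22, 2028 + 39 days = September 30, 2028.
September 30, 2028 + 39 days = November 8, 2028.
November 8, 2028 + 39 days = December 17, 2028.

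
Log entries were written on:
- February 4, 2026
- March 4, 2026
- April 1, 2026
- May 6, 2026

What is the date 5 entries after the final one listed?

Gaps: 28, 28, 35 days — a mix of 28 and 35. Every date is a Wednesday.
Each is the 1st Wednesday of its month.
June 2026 — 1st Wednesday is June 3, 2026.
July 2026 — 1st Wednesday is July 1, 2026.
August 2026 — 1st Wednesday is August 5, 2026.
1st Wednesday of September 2026: September 2, 2026.
1st Wednesday of October 2026: October 7, 2026.

October 7, 2026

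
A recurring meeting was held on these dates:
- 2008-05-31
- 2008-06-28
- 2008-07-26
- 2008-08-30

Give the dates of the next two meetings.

Every date is a Saturday; gaps 28, 28, 35 days.
Each is the last Saturday of its month (at least one falls on the 29th or later, ruling out '4th Saturday').
September 2008 ends with Saturday 2008-09-27.
Last Saturday of October 2008: 2008-10-25.

2008-09-27, 2008-10-25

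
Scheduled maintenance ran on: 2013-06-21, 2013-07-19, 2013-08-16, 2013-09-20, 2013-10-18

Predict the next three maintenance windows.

2013-11-15, 2013-12-20, 2014-01-17

These are Fridays at 28- or 35-day spacing (28, 28, 35, 28).
The pattern: 3rd Friday of the month.
November 2013 — 3rd Friday is 2013-11-15.
December 2013 — 3rd Friday is 2013-12-20.
January 2014 — 3rd Friday is 2014-01-17.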